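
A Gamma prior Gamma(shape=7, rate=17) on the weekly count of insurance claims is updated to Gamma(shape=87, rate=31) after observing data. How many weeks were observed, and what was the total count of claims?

A Gamma(α, β) prior (rate parametrization) on a Poisson rate with n observations summing to S gives posterior Gamma(α+S, β+n).
Matching: Σxᵢ = 87 − 7 = 80 and n = 31 − 17 = 14.

n = 14 weeks with total 80 claims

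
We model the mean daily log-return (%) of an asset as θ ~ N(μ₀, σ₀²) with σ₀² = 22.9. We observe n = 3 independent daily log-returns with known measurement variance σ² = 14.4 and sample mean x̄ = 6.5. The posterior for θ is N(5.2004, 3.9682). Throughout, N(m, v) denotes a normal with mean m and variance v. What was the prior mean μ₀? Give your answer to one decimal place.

μ₀ = -1.0

With known observation variance, the Normal–Normal posterior has precision τ_n = τ₀ + n/σ² and mean μ_n = (τ₀μ₀ + (n/σ²)x̄)/τ_n.
Here τ₀ = 1/22.9 = 0.043668 and τ_data = 3/14.4 = 0.208333, so τ_n = 0.252001.
Rearranging for μ₀: μ₀ = (μ_n·τ_n − τ_data·x̄)/τ₀ = (5.2004·0.252001 − 0.208333·6.5) / 0.043668 = -0.043658/0.043668 ≈ -1.0.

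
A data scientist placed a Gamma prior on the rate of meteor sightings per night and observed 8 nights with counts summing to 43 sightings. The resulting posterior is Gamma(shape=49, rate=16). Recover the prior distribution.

Gamma(shape=6, rate=8)

Gamma–Poisson conjugacy: posterior shape = α + Σxᵢ, posterior rate = β + n.
So α = 49 − 43 = 6 and β = 16 − 8 = 8.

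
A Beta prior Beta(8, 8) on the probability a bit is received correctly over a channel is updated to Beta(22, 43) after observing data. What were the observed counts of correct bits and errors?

A Beta(a, b) prior with s successes and f failures in binomial data gives a Beta(a+s, b+f) posterior.
Match parameters: s=22−8=14, f=43−8=35.

14 correct bits and 35 errors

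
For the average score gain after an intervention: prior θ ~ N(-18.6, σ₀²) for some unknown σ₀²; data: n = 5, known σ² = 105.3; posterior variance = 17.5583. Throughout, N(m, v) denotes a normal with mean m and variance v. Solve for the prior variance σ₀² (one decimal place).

σ₀² = 105.6

Posterior precision equals prior precision plus data precision: 1/σ_n² = 1/σ₀² + n/σ².
So 1/σ₀² = 1/17.5583 − 5/105.3 = 0.056953 − 0.047483 = 0.009470.
Hence σ₀² = 1/0.009470 ≈ 105.6.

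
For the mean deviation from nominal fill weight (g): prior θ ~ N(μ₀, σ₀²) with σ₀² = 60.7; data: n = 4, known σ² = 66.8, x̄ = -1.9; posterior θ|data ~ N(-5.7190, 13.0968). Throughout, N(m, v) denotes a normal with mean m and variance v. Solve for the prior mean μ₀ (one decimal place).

With known observation variance, the Normal–Normal posterior has precision τ_n = τ₀ + n/σ² and mean μ_n = (τ₀μ₀ + (n/σ²)x̄)/τ_n.
Here τ₀ = 1/60.7 = 0.016474 and τ_data = 4/66.8 = 0.059880, so τ_n = 0.076354.
Rearranging for μ₀: μ₀ = (μ_n·τ_n − τ_data·x̄)/τ₀ = (-5.7190·0.076354 − 0.059880·-1.9) / 0.016474 = -0.322897/0.016474 ≈ -19.6.

μ₀ = -19.6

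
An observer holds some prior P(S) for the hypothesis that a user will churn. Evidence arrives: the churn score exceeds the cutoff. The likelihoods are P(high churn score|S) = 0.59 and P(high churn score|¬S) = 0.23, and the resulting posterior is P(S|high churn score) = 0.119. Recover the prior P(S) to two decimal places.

Bayes' rule in odds form gives O(S|E) = O(S)·[P(E|S)/P(E|¬S)], hence O(S) = O(S|E)/LR.
Posterior odds = 0.119/(1−0.119) = 0.1351. LR = 0.59/0.23 = 2.5652.
Prior odds = 0.1351/2.5652 = 0.0527, so P(S) = 0.0527/(1+0.0527) ≈ 0.05.

P(S) = 0.05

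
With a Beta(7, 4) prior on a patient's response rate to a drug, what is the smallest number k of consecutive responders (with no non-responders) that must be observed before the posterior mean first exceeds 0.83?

k = 13

After k responders and 0 non-responders the posterior is Beta(7+k, 4), with mean (7+k)/(7+4+k).
Set (7+k)/(11+k) > 0.83 and solve: k > (0.83·11 − 7)/(1 − 0.83) = 12.529.
The smallest integer exceeding 12.529 is 13, and checking k=13: (20)/(24) = 0.8333 > 0.83.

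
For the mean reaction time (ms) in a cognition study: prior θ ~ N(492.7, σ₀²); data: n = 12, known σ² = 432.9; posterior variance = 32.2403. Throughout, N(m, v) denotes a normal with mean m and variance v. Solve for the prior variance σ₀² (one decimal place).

σ₀² = 303.3

For the Normal–Normal model with known σ², precisions add: τ_n = τ₀ + n/σ².
So 1/σ₀² = 1/32.2403 − 12/432.9 = 0.031017 − 0.027720 = 0.003297.
Hence σ₀² = 1/0.003297 ≈ 303.3.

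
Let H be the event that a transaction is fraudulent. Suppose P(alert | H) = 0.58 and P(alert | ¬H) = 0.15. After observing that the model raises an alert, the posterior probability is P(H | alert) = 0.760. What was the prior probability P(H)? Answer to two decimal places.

P(H) = 0.45

Bayes' rule in odds form gives O(H|E) = O(H)·[P(E|H)/P(E|¬H)], hence O(H) = O(H|E)/LR.
Posterior odds = 0.760/(1−0.760) = 3.1667. LR = 0.58/0.15 = 3.8667.
Prior odds = 3.1667/3.8667 = 0.8190, so P(H) = 0.8190/(1+0.8190) ≈ 0.45.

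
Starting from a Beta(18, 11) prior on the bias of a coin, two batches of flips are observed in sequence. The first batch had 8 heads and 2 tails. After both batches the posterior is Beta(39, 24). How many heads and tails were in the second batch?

13 heads and 11 tails

Sequential conjugate updates are equivalent to a single update on the pooled data, so total successes = posterior α − prior α and total failures = posterior β − prior β.
Total across both batches: 39−18=21 heads, 24−11=13 tails.
Subtract the first batch: 21−8=13 heads and 13−2=11 tails.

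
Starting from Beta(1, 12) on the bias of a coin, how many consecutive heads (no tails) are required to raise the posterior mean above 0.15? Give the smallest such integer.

k = 2

After k heads and 0 tails the posterior is Beta(1+k, 12), with mean (1+k)/(1+12+k).
Set (1+k)/(13+k) > 0.15 and solve: k > (0.15·13 − 1)/(1 − 0.15) = 1.118.
The smallest integer exceeding 1.118 is 2.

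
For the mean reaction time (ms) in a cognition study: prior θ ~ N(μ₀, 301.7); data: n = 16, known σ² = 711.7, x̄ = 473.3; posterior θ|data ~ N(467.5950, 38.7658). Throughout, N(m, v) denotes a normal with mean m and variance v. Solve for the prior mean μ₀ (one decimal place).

μ₀ = 428.9

With known observation variance, the Normal–Normal posterior has precision τ_n = τ₀ + n/σ² and mean μ_n = (τ₀μ₀ + (n/σ²)x̄)/τ_n.
Here τ₀ = 1/301.7 = 0.003315 and τ_data = 16/711.7 = 0.022481, so τ_n = 0.025796.
Rearranging for μ₀: μ₀ = (μ_n·τ_n − τ_data·x̄)/τ₀ = (467.5950·0.025796 − 0.022481·473.3) / 0.003315 = 1.421823/0.003315 ≈ 428.9.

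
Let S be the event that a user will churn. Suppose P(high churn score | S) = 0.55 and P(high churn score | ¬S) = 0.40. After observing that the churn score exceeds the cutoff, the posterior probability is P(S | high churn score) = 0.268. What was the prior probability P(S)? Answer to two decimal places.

P(S) = 0.21

Bayes' rule in odds form gives O(S|E) = O(S)·[P(E|S)/P(E|¬S)], hence O(S) = O(S|E)/LR.
Posterior odds = 0.268/(1−0.268) = 0.3661. LR = 0.55/0.40 = 1.3750.
Prior odds = 0.3661/1.3750 = 0.2663, so P(S) = 0.2663/(1+0.2663) ≈ 0.21.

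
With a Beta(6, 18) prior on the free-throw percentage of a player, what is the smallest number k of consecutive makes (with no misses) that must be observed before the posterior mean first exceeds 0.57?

After k makes and 0 misses the posterior is Beta(6+k, 18), with mean (6+k)/(6+18+k).
Set (6+k)/(24+k) > 0.57 and solve: k > (0.57·24 − 6)/(1 − 0.57) = 17.860.
The smallest integer exceeding 17.860 is 18, and checking k=18: (24)/(42) = 0.5714 > 0.57.

k = 18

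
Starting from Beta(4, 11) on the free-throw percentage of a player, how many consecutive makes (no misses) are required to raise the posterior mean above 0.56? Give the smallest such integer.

k = 11

After k makes and 0 misses the posterior is Beta(4+k, 11), with mean (4+k)/(4+11+k).
Set (4+k)/(15+k) > 0.56 and solve: k > (0.56·15 − 4)/(1 − 0.56) = 10.000.
The smallest integer exceeding 10.000 is 11.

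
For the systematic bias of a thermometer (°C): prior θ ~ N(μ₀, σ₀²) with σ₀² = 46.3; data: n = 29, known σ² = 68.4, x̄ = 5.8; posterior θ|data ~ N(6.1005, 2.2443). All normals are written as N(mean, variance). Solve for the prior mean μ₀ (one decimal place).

With known observation variance, the Normal–Normal posterior has precision τ_n = τ₀ + n/σ² and mean μ_n = (τ₀μ₀ + (n/σ²)x̄)/τ_n.
Here τ₀ = 1/46.3 = 0.021598 and τ_data = 29/68.4 = 0.423977, so τ_n = 0.445575.
Rearranging for μ₀: μ₀ = (μ_n·τ_n − τ_data·x̄)/τ₀ = (6.1005·0.445575 − 0.423977·5.8) / 0.021598 = 0.259164/0.021598 ≈ 12.0.

μ₀ = 12.0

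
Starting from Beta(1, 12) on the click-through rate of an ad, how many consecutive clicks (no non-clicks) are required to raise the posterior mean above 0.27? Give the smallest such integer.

After k clicks and 0 non-clicks the posterior is Beta(1+k, 12), with mean (1+k)/(1+12+k).
Set (1+k)/(13+k) > 0.27 and solve: k > (0.27·13 − 1)/(1 − 0.27) = 3.438.
The smallest integer exceeding 3.438 is 4, and checking k=4: (5)/(17) = 0.2941 > 0.27.

k = 4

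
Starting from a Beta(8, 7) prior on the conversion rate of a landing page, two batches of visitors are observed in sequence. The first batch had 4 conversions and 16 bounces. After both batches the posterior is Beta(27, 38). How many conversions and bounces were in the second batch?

15 conversions and 15 bounces

Because Beta–binomial updating is additive in the counts, the combined data contributed (α_post−α_prior, β_post−β_prior) successes and failures.
Total across both batches: 27−8=19 conversions, 38−7=31 bounces.
Subtract the first batch: 19−4=15 conversions and 31−16=15 bounces.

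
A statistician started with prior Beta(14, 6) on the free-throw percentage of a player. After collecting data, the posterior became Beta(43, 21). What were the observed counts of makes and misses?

29 makes and 15 misses

A Beta(α, β) prior with s successes and f failures in binomial data gives a Beta(α+s, β+f) posterior.
Match parameters: s=43−14=29, f=21−6=15.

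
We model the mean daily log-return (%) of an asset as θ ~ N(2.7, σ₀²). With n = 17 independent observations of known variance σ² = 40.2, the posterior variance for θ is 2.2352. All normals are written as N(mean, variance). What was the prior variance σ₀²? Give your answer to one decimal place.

Posterior precision equals prior precision plus data precision: 1/σ_n² = 1/σ₀² + n/σ².
So 1/σ₀² = 1/2.2352 − 17/40.2 = 0.447387 − 0.422886 = 0.024501.
Hence σ₀² = 1/0.024501 ≈ 40.8.

σ₀² = 40.8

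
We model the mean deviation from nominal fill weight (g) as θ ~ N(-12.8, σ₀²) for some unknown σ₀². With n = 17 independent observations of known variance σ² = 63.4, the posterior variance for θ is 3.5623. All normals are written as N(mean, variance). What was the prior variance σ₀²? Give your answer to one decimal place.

For the Normal–Normal model with known σ², precisions add: τ_n = τ₀ + n/σ².
So 1/σ₀² = 1/3.5623 − 17/63.4 = 0.280718 − 0.268139 = 0.012579.
Hence σ₀² = 1/0.012579 ≈ 79.5.

σ₀² = 79.5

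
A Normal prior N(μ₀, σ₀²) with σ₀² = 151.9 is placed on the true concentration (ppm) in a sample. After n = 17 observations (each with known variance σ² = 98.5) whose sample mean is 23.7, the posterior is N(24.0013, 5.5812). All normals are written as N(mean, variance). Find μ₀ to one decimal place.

With known observation variance, the Normal–Normal posterior has precision τ_n = τ₀ + n/σ² and mean μ_n = (τ₀μ₀ + (n/σ²)x̄)/τ_n.
Here τ₀ = 1/151.9 = 0.006583 and τ_data = 17/98.5 = 0.172589, so τ_n = 0.179172.
Rearranging for μ₀: μ₀ = (μ_n·τ_n − τ_data·x̄)/τ₀ = (24.0013·0.179172 − 0.172589·23.7) / 0.006583 = 0.210002/0.006583 ≈ 31.9.

μ₀ = 31.9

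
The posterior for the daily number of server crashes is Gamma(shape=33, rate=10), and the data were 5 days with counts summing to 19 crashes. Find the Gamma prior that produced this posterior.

Gamma(shape=14, rate=5)

Gamma–Poisson conjugacy: posterior shape = α + Σxᵢ, posterior rate = β + n.
So α = 33 − 19 = 14 and β = 10 − 5 = 5.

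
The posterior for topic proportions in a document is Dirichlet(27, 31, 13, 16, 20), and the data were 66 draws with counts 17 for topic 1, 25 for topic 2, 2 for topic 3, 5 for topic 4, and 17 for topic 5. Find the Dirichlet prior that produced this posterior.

Dirichlet(10, 6, 11, 11, 3)

For a Dirichlet(α) prior with multinomial counts c, the posterior is Dirichlet(α + c) componentwise.
Subtract each count from the matching posterior parameter: 27−17=10, 31−25=6, 13−2=11, 16−5=11, 20−17=3.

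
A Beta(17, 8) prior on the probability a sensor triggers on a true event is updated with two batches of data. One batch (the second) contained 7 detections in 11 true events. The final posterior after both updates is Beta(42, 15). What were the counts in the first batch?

Sequential conjugate updates are equivalent to a single update on the pooled data, so total successes = posterior α − prior α and total failures = posterior β − prior β.
Total across both batches: 42−17=25 detections, 15−8=7 misses.
Subtract the second batch: 25−7=18 detections and 7−4=3 misses.

18 detections and 3 misses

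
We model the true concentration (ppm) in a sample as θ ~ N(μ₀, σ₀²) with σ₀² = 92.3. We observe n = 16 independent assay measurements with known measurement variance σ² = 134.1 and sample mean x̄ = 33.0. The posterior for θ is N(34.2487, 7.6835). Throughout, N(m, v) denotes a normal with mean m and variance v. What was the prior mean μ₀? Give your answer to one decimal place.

μ₀ = 48.0

With known observation variance, the Normal–Normal posterior has precision τ_n = τ₀ + n/σ² and mean μ_n = (τ₀μ₀ + (n/σ²)x̄)/τ_n.
Here τ₀ = 1/92.3 = 0.010834 and τ_data = 16/134.1 = 0.119314, so τ_n = 0.130148.
Rearranging for μ₀: μ₀ = (μ_n·τ_n − τ_data·x̄)/τ₀ = (34.2487·0.130148 − 0.119314·33.0) / 0.010834 = 0.520038/0.010834 ≈ 48.0.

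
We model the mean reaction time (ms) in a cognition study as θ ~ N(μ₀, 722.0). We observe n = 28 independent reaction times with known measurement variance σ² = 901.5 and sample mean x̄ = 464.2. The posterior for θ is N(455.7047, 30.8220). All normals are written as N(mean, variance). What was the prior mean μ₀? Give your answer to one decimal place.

The posterior mean is a precision-weighted average: μ_n = (τ₀μ₀ + τ_data·x̄)/(τ₀+τ_data), with τ₀=1/σ₀² and τ_data=n/σ².
Here τ₀ = 1/722.0 = 0.001385 and τ_data = 28/901.5 = 0.031059, so τ_n = 0.032444.
Rearranging for μ₀: μ₀ = (μ_n·τ_n − τ_data·x̄)/τ₀ = (455.7047·0.032444 − 0.031059·464.2) / 0.001385 = 0.367295/0.001385 ≈ 265.2.

μ₀ = 265.2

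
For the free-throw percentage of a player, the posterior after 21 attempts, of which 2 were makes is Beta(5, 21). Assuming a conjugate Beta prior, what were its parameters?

Beta is conjugate to the binomial likelihood: posterior = Beta(α+s, β+f).
So α = 5 − 2 = 3 and β = 21 − 19 = 2.

Beta(3, 2)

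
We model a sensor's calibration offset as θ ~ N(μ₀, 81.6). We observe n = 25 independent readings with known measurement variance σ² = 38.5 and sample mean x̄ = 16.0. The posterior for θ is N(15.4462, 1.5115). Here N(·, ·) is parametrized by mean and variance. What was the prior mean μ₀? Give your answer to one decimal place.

With known observation variance, the Normal–Normal posterior has precision τ_n = τ₀ + n/σ² and mean μ_n = (τ₀μ₀ + (n/σ²)x̄)/τ_n.
Here τ₀ = 1/81.6 = 0.012255 and τ_data = 25/38.5 = 0.649351, so τ_n = 0.661606.
Rearranging for μ₀: μ₀ = (μ_n·τ_n − τ_data·x̄)/τ₀ = (15.4462·0.661606 − 0.649351·16.0) / 0.012255 = -0.170317/0.012255 ≈ -13.9.

μ₀ = -13.9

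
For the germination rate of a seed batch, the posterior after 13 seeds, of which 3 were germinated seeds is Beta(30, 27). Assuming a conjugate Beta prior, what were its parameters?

Under Beta–binomial conjugacy the posterior parameters are (a+s, b+f).
So a = 30 − 3 = 27 and b = 27 − 10 = 17.

Beta(27, 17)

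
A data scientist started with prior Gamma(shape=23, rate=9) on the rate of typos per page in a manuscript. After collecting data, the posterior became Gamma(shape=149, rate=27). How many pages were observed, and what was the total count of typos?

Gamma–Poisson conjugacy: posterior shape = α + Σxᵢ, posterior rate = β + n.
Matching: Σxᵢ = 149 − 23 = 126 and n = 27 − 9 = 18.

n = 18 pages with total 126 typos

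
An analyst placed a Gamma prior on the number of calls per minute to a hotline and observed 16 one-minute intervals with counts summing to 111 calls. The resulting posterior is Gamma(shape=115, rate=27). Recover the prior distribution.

Gamma(shape=4, rate=11)

A Gamma(α, β) prior (rate parametrization) on a Poisson rate with n observations summing to S gives posterior Gamma(α+S, β+n).
So α = 115 − 111 = 4 and β = 27 − 16 = 11.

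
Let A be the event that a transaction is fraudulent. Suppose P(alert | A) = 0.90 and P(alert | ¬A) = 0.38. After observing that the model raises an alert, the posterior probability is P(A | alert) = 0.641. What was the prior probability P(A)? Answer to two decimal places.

P(A) = 0.43

In odds form, posterior odds = prior odds × likelihood ratio, so prior odds = posterior odds ÷ LR.
Posterior odds = 0.641/(1−0.641) = 1.7855. LR = 0.90/0.38 = 2.3684.
Prior odds = 1.7855/2.3684 = 0.7539, so P(A) = 0.7539/(1+0.7539) ≈ 0.43.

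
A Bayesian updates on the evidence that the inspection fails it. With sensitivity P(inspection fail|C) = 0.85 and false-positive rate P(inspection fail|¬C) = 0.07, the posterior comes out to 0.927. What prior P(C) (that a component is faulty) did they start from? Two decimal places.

P(C) = 0.51

Bayes' rule in odds form gives O(C|E) = O(C)·[P(E|C)/P(E|¬C)], hence O(C) = O(C|E)/LR.
Posterior odds = 0.927/(1−0.927) = 12.6986. LR = 0.85/0.07 = 12.1429.
Prior odds = 12.6986/12.1429 = 1.0458, so P(C) = 1.0458/(1+1.0458) ≈ 0.51.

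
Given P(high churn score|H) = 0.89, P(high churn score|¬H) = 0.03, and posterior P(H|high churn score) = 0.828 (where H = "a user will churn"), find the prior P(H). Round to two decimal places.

In odds form, posterior odds = prior odds × likelihood ratio, so prior odds = posterior odds ÷ LR.
Posterior odds = 0.828/(1−0.828) = 4.8140. LR = 0.89/0.03 = 29.6667.
Prior odds = 4.8140/29.6667 = 0.1623, so P(H) = 0.1623/(1+0.1623) ≈ 0.14.

P(H) = 0.14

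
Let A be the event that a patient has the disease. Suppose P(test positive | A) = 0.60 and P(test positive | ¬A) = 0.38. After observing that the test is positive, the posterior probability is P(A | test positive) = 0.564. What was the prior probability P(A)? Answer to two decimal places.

Bayes' rule in odds form gives O(A|E) = O(A)·[P(E|A)/P(E|¬A)], hence O(A) = O(A|E)/LR.
Posterior odds = 0.564/(1−0.564) = 1.2936. LR = 0.60/0.38 = 1.5789.
Prior odds = 1.2936/1.5789 = 0.8193, so P(A) = 0.8193/(1+0.8193) ≈ 0.45.

P(A) = 0.45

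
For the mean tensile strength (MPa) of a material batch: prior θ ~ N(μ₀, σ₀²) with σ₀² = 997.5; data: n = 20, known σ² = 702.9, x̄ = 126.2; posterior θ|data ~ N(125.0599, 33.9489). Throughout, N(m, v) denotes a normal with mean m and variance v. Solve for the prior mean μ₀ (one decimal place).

The posterior mean is a precision-weighted average: μ_n = (τ₀μ₀ + τ_data·x̄)/(τ₀+τ_data), with τ₀=1/σ₀² and τ_data=n/σ².
Here τ₀ = 1/997.5 = 0.001003 and τ_data = 20/702.9 = 0.028454, so τ_n = 0.029457.
Rearranging for μ₀: μ₀ = (μ_n·τ_n − τ_data·x̄)/τ₀ = (125.0599·0.029457 − 0.028454·126.2) / 0.001003 = 0.092995/0.001003 ≈ 92.7.

μ₀ = 92.7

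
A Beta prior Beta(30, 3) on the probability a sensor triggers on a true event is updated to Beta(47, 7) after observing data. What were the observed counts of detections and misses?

Under Beta–binomial conjugacy the posterior parameters are (a+s, b+f).
Match parameters: s=47−30=17, f=7−3=4.

17 detections and 4 misses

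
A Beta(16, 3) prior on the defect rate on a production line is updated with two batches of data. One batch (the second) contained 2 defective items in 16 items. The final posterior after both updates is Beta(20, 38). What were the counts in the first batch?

2 defective items and 21 good items

Because Beta–binomial updating is additive in the counts, the combined data contributed (α_post−α_prior, β_post−β_prior) successes and failures.
Total across both batches: 20−16=4 defective items, 38−3=35 good items.
Subtract the second batch: 4−2=2 defective items and 35−14=21 good items.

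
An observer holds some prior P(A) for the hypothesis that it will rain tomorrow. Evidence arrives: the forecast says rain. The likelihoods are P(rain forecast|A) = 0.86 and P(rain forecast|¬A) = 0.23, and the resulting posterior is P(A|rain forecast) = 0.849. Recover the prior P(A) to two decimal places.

Bayes' rule in odds form gives O(A|E) = O(A)·[P(E|A)/P(E|¬A)], hence O(A) = O(A|E)/LR.
Posterior odds = 0.849/(1−0.849) = 5.6225. LR = 0.86/0.23 = 3.7391.
Prior odds = 5.6225/3.7391 = 1.5037, so P(A) = 1.5037/(1+1.5037) ≈ 0.60.

P(A) = 0.60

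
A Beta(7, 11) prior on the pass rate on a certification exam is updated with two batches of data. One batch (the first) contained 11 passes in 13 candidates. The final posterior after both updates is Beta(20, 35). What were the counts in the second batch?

2 passes and 22 failures

Because Beta–binomial updating is additive in the counts, the combined data contributed (α_post−α_prior, β_post−β_prior) successes and failures.
Total across both batches: 20−7=13 passes, 35−11=24 failures.
Subtract the first batch: 13−11=2 passes and 24−2=22 failures.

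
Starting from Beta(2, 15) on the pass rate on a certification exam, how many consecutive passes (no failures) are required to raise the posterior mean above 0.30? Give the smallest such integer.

k = 5

After k passes and 0 failures the posterior is Beta(2+k, 15), with mean (2+k)/(2+15+k).
Set (2+k)/(17+k) > 0.30 and solve: k > (0.30·17 − 2)/(1 − 0.30) = 4.429.
The smallest integer exceeding 4.429 is 5.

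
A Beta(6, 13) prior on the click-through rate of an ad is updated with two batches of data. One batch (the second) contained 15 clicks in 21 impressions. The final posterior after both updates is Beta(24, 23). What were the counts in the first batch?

3 clicks and 4 non-clicks

Sequential conjugate updates are equivalent to a single update on the pooled data, so total successes = posterior α − prior α and total failures = posterior β − prior β.
Total across both batches: 24−6=18 clicks, 23−13=10 non-clicks.
Subtract the second batch: 18−15=3 clicks and 10−6=4 non-clicks.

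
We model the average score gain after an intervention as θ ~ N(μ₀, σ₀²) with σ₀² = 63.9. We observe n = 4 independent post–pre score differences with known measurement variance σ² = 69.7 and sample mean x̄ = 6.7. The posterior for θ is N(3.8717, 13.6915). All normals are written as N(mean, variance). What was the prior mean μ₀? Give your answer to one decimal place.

The posterior mean is a precision-weighted average: μ_n = (τ₀μ₀ + τ_data·x̄)/(τ₀+τ_data), with τ₀=1/σ₀² and τ_data=n/σ².
Here τ₀ = 1/63.9 = 0.015649 and τ_data = 4/69.7 = 0.057389, so τ_n = 0.073038.
Rearranging for μ₀: μ₀ = (μ_n·τ_n − τ_data·x̄)/τ₀ = (3.8717·0.073038 − 0.057389·6.7) / 0.015649 = -0.101725/0.015649 ≈ -6.5.

μ₀ = -6.5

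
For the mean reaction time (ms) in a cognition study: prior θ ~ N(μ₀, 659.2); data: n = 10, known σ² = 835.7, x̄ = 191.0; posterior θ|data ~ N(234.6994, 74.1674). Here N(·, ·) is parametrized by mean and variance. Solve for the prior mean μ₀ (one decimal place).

The posterior mean is a precision-weighted average: μ_n = (τ₀μ₀ + τ_data·x̄)/(τ₀+τ_data), with τ₀=1/σ₀² and τ_data=n/σ².
Here τ₀ = 1/659.2 = 0.001517 and τ_data = 10/835.7 = 0.011966, so τ_n = 0.013483.
Rearranging for μ₀: μ₀ = (μ_n·τ_n − τ_data·x̄)/τ₀ = (234.6994·0.013483 − 0.011966·191.0) / 0.001517 = 0.878946/0.001517 ≈ 579.4.

μ₀ = 579.4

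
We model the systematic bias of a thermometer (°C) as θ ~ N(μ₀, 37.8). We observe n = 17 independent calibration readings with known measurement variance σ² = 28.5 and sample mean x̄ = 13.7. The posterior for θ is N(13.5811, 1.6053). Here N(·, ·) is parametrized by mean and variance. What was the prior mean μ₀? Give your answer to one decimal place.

μ₀ = 10.9

With known observation variance, the Normal–Normal posterior has precision τ_n = τ₀ + n/σ² and mean μ_n = (τ₀μ₀ + (n/σ²)x̄)/τ_n.
Here τ₀ = 1/37.8 = 0.026455 and τ_data = 17/28.5 = 0.596491, so τ_n = 0.622946.
Rearranging for μ₀: μ₀ = (μ_n·τ_n − τ_data·x̄)/τ₀ = (13.5811·0.622946 − 0.596491·13.7) / 0.026455 = 0.288365/0.026455 ≈ 10.9.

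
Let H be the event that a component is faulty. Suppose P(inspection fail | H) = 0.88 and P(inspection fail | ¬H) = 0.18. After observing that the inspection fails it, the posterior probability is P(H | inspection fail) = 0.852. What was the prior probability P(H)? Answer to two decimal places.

In odds form, posterior odds = prior odds × likelihood ratio, so prior odds = posterior odds ÷ LR.
Posterior odds = 0.852/(1−0.852) = 5.7568. LR = 0.88/0.18 = 4.8889.
Prior odds = 5.7568/4.8889 = 1.1775, so P(H) = 1.1775/(1+1.1775) ≈ 0.54.

P(H) = 0.54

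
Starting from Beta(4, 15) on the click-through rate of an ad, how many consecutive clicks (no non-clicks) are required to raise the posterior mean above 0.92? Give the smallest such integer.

After k clicks and 0 non-clicks the posterior is Beta(4+k, 15), with mean (4+k)/(4+15+k).
Set (4+k)/(19+k) > 0.92 and solve: k > (0.92·19 − 4)/(1 − 0.92) = 168.500.
The smallest integer exceeding 168.500 is 169, and checking k=169: (173)/(188) = 0.9202 > 0.92.

k = 169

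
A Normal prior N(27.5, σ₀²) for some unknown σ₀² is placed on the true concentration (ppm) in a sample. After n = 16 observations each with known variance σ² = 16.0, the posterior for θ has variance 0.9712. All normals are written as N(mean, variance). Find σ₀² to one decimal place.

Posterior precision equals prior precision plus data precision: 1/σ_n² = 1/σ₀² + n/σ².
So 1/σ₀² = 1/0.9712 − 16/16.0 = 1.029654 − 1.000000 = 0.029654.
Hence σ₀² = 1/0.029654 ≈ 33.7.

σ₀² = 33.7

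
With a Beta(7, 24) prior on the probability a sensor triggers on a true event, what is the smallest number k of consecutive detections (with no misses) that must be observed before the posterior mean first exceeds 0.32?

After k detections and 0 misses the posterior is Beta(7+k, 24), with mean (7+k)/(7+24+k).
Set (7+k)/(31+k) > 0.32 and solve: k > (0.32·31 − 7)/(1 − 0.32) = 4.294.
The smallest integer exceeding 4.294 is 5.

k = 5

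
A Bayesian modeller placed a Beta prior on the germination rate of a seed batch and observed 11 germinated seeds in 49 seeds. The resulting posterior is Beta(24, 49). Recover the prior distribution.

Beta(13, 11)

Beta is conjugate to the binomial likelihood: posterior = Beta(a+s, b+f).
Subtract the data counts: 24−11=13, 49−38=11.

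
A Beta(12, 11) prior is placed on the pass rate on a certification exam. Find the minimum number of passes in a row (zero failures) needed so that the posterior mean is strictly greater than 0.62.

After k passes and 0 failures the posterior is Beta(12+k, 11), with mean (12+k)/(12+11+k).
Set (12+k)/(23+k) > 0.62 and solve: k > (0.62·23 − 12)/(1 − 0.62) = 5.947.
The smallest integer exceeding 5.947 is 6, and checking k=6: (18)/(29) = 0.6207 > 0.62.

k = 6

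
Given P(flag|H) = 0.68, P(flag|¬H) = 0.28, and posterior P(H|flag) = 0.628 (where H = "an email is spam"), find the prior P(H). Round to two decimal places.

P(H) = 0.41

Bayes' rule in odds form gives O(H|E) = O(H)·[P(E|H)/P(E|¬H)], hence O(H) = O(H|E)/LR.
Posterior odds = 0.628/(1−0.628) = 1.6882. LR = 0.68/0.28 = 2.4286.
Prior odds = 1.6882/2.4286 = 0.6951, so P(H) = 0.6951/(1+0.6951) ≈ 0.41.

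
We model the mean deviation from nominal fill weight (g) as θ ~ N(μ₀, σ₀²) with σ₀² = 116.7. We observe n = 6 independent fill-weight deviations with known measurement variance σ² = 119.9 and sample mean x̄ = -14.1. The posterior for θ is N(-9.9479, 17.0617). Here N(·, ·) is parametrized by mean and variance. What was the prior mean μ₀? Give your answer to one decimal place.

With known observation variance, the Normal–Normal posterior has precision τ_n = τ₀ + n/σ² and mean μ_n = (τ₀μ₀ + (n/σ²)x̄)/τ_n.
Here τ₀ = 1/116.7 = 0.008569 and τ_data = 6/119.9 = 0.050042, so τ_n = 0.058611.
Rearranging for μ₀: μ₀ = (μ_n·τ_n − τ_data·x̄)/τ₀ = (-9.9479·0.058611 − 0.050042·-14.1) / 0.008569 = 0.122536/0.008569 ≈ 14.3.

μ₀ = 14.3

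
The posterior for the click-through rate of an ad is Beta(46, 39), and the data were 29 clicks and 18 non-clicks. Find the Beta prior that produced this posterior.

Beta(17, 21)

Beta is conjugate to the binomial likelihood: posterior = Beta(a+s, b+f).
Subtract the data counts: 46−29=17, 39−18=21.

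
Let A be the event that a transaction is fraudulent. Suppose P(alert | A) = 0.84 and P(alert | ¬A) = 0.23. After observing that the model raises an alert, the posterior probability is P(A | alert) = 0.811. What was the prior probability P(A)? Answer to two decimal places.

P(A) = 0.54

In odds form, posterior odds = prior odds × likelihood ratio, so prior odds = posterior odds ÷ LR.
Posterior odds = 0.811/(1−0.811) = 4.2910. LR = 0.84/0.23 = 3.6522.
Prior odds = 4.2910/3.6522 = 1.1749, so P(A) = 1.1749/(1+1.1749) ≈ 0.54.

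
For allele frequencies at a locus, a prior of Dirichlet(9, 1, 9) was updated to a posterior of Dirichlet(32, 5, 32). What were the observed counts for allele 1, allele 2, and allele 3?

counts (23, 4, 23)

For a Dirichlet(α) prior with multinomial counts c, the posterior is Dirichlet(α + c) componentwise.
Counts are posterior − prior componentwise: 32−9=23, 5−1=4, 32−9=23.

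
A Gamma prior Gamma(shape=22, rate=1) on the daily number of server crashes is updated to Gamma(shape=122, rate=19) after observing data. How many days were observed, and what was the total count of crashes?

A Gamma(α, β) prior (rate parametrization) on a Poisson rate with n observations summing to S gives posterior Gamma(α+S, β+n).
Matching: Σxᵢ = 122 − 22 = 100 and n = 19 − 1 = 18.

n = 18 days with total 100 crashes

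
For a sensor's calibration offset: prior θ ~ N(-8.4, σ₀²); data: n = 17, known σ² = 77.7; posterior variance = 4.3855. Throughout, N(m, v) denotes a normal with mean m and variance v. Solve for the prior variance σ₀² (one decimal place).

σ₀² = 108.3

For the Normal–Normal model with known σ², precisions add: τ_n = τ₀ + n/σ².
So 1/σ₀² = 1/4.3855 − 17/77.7 = 0.228024 − 0.218790 = 0.009234.
Hence σ₀² = 1/0.009234 ≈ 108.3.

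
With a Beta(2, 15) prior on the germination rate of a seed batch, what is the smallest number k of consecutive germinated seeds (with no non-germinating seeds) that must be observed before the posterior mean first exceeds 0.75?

k = 44

After k germinated seeds and 0 non-germinating seeds the posterior is Beta(2+k, 15), with mean (2+k)/(2+15+k).
Set (2+k)/(17+k) > 0.75 and solve: k > (0.75·17 − 2)/(1 − 0.75) = 43.000.
The smallest integer exceeding 43.000 is 44.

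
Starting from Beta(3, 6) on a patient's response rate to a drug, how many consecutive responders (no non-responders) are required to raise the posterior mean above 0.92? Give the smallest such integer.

k = 67

After k responders and 0 non-responders the posterior is Beta(3+k, 6), with mean (3+k)/(3+6+k).
Set (3+k)/(9+k) > 0.92 and solve: k > (0.92·9 − 3)/(1 − 0.92) = 66.000.
The smallest integer exceeding 66.000 is 67, and checking k=67: (70)/(76) = 0.9211 > 0.92.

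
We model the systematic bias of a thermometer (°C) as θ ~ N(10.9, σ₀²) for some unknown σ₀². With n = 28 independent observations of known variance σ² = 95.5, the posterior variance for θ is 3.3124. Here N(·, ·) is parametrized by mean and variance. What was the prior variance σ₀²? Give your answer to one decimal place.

σ₀² = 114.9

For the Normal–Normal model with known σ², precisions add: τ_n = τ₀ + n/σ².
So 1/σ₀² = 1/3.3124 − 28/95.5 = 0.301896 − 0.293194 = 0.008702.
Hence σ₀² = 1/0.008702 ≈ 114.9.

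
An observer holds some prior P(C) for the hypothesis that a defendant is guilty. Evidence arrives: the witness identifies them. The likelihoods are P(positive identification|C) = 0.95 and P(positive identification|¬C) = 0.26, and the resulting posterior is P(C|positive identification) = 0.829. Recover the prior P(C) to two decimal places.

P(C) = 0.57

Bayes' rule in odds form gives O(C|E) = O(C)·[P(E|C)/P(E|¬C)], hence O(C) = O(C|E)/LR.
Posterior odds = 0.829/(1−0.829) = 4.8480. LR = 0.95/0.26 = 3.6538.
Prior odds = 4.8480/3.6538 = 1.3268, so P(C) = 1.3268/(1+1.3268) ≈ 0.57.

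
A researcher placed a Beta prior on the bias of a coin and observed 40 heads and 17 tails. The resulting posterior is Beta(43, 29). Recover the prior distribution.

Under Beta–binomial conjugacy the posterior parameters are (a+s, b+f).
So a = 43 − 40 = 3 and b = 29 − 17 = 12.

Beta(3, 12)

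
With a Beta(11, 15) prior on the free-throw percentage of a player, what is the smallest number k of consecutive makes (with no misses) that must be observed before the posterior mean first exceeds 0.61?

k = 13

After k makes and 0 misses the posterior is Beta(11+k, 15), with mean (11+k)/(11+15+k).
Set (11+k)/(26+k) > 0.61 and solve: k > (0.61·26 − 11)/(1 − 0.61) = 12.462.
The smallest integer exceeding 12.462 is 13.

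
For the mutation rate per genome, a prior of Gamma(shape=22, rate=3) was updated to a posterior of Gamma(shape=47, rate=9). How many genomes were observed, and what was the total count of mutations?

A Gamma(α, β) prior (rate parametrization) on a Poisson rate with n observations summing to S gives posterior Gamma(α+S, β+n).
Matching: Σxᵢ = 47 − 22 = 25 and n = 9 − 3 = 6.

n = 6 genomes with total 25 mutations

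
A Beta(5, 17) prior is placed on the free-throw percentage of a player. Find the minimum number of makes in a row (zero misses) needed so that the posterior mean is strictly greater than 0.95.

k = 319

After k makes and 0 misses the posterior is Beta(5+k, 17), with mean (5+k)/(5+17+k).
Set (5+k)/(22+k) > 0.95 and solve: k > (0.95·22 − 5)/(1 − 0.95) = 318.000.
The smallest integer exceeding 318.000 is 319, and checking k=319: (324)/(341) = 0.9501 > 0.95.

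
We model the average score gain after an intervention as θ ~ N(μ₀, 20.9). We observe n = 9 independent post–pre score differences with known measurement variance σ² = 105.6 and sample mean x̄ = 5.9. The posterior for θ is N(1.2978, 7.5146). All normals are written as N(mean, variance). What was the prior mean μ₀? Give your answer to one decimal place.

The posterior mean is a precision-weighted average: μ_n = (τ₀μ₀ + τ_data·x̄)/(τ₀+τ_data), with τ₀=1/σ₀² and τ_data=n/σ².
Here τ₀ = 1/20.9 = 0.047847 and τ_data = 9/105.6 = 0.085227, so τ_n = 0.133074.
Rearranging for μ₀: μ₀ = (μ_n·τ_n − τ_data·x̄)/τ₀ = (1.2978·0.133074 − 0.085227·5.9) / 0.047847 = -0.330136/0.047847 ≈ -6.9.

μ₀ = -6.9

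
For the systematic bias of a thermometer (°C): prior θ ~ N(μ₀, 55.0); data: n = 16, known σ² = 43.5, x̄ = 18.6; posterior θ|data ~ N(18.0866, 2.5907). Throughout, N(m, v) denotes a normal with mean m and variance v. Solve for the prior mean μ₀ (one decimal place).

The posterior mean is a precision-weighted average: μ_n = (τ₀μ₀ + τ_data·x̄)/(τ₀+τ_data), with τ₀=1/σ₀² and τ_data=n/σ².
Here τ₀ = 1/55.0 = 0.018182 and τ_data = 16/43.5 = 0.367816, so τ_n = 0.385998.
Rearranging for μ₀: μ₀ = (μ_n·τ_n − τ_data·x̄)/τ₀ = (18.0866·0.385998 − 0.367816·18.6) / 0.018182 = 0.140014/0.018182 ≈ 7.7.

μ₀ = 7.7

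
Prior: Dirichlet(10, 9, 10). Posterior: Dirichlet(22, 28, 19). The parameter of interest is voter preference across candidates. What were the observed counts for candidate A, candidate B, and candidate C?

counts (12, 19, 9)

For a Dirichlet(α) prior with multinomial counts c, the posterior is Dirichlet(α + c) componentwise.
Counts are posterior − prior componentwise: 22−10=12, 28−9=19, 19−10=9.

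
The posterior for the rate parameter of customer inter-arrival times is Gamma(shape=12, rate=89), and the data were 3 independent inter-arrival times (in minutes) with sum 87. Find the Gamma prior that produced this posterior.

Gamma(shape=9, rate=2)

Gamma–exponential conjugacy: posterior shape = α + n, posterior rate = β + Σtᵢ.
So α = 12 − 3 = 9 and β = 89 − 87 = 2.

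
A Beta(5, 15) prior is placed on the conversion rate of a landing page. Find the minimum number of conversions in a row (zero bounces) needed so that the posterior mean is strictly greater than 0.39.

After k conversions and 0 bounces the posterior is Beta(5+k, 15), with mean (5+k)/(5+15+k).
Set (5+k)/(20+k) > 0.39 and solve: k > (0.39·20 − 5)/(1 − 0.39) = 4.590.
The smallest integer exceeding 4.590 is 5, and checking k=5: (10)/(25) = 0.4000 > 0.39.

k = 5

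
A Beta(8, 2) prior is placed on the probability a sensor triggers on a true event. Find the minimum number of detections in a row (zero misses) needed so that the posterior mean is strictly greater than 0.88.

k = 7

After k detections and 0 misses the posterior is Beta(8+k, 2), with mean (8+k)/(8+2+k).
Set (8+k)/(10+k) > 0.88 and solve: k > (0.88·10 − 8)/(1 − 0.88) = 6.667.
The smallest integer exceeding 6.667 is 7, and checking k=7: (15)/(17) = 0.8824 > 0.88.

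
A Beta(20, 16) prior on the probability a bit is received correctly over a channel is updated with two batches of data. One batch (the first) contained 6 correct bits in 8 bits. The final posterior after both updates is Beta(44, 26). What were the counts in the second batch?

Sequential conjugate updates are equivalent to a single update on the pooled data, so total successes = posterior α − prior α and total failures = posterior β − prior β.
Total across both batches: 44−20=24 correct bits, 26−16=10 errors.
Subtract the first batch: 24−6=18 correct bits and 10−2=8 errors.

18 correct bits and 8 errors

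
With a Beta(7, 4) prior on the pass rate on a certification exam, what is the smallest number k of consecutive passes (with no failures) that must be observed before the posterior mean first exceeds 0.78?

k = 8

After k passes and 0 failures the posterior is Beta(7+k, 4), with mean (7+k)/(7+4+k).
Set (7+k)/(11+k) > 0.78 and solve: k > (0.78·11 − 7)/(1 − 0.78) = 7.182.
The smallest integer exceeding 7.182 is 8.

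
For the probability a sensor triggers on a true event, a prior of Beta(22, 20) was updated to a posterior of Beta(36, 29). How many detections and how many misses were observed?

14 detections and 9 misses

Beta is conjugate to the binomial likelihood: posterior = Beta(α+s, β+f).
So s = 36 − 22 = 14 and f = 29 − 20 = 9.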